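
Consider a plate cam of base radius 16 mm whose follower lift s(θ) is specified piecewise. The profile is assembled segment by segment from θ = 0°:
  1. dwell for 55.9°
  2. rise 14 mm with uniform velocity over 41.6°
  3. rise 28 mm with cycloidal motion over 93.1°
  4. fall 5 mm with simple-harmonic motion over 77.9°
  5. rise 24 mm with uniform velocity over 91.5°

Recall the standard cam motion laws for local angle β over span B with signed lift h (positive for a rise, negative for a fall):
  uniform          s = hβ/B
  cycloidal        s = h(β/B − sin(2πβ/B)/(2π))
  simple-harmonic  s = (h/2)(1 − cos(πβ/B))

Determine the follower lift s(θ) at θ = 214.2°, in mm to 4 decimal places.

seg 1 [0°–55.9°] dwell: s stays 0.0000
seg 2 [55.9°–97.5°] uniform, h=14: full span → s += 14 → s = 14.0000
seg 3 [97.5°–190.6°] cycloidal, h=28: full span → s += 28 → s = 42.0000
seg 4 [190.6°–268.5°] simple-harmonic, h=-5: θ=214.2° here. β=23.6, B=77.9. -5/2·(1 − cos(π·0.3030)) = -1.0494 → s = 40.9506

40.9506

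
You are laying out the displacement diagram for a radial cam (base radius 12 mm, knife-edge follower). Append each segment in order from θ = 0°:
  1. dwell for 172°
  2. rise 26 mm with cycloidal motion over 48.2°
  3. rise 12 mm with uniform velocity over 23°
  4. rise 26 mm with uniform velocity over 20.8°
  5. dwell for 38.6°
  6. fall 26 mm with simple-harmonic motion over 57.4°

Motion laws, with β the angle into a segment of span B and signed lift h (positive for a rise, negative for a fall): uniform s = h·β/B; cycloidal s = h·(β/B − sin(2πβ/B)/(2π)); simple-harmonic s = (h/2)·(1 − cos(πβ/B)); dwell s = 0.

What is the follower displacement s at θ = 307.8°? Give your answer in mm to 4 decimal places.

seg 1 [0°–172°] dwell: s stays 0.0000
seg 2 [172°–220.2°] cycloidal, h=26: full span → s += 26 → s = 26.0000
seg 3 [220.2°–243.2°] uniform, h=12: full span → s += 12 → s = 38.0000
seg 4 [243.2°–264°] uniform, h=26: full span → s += 26 → s = 64.0000
seg 5 [264°–302.6°] dwell: s stays 64.0000
seg 6 [302.6°–360°] simple-harmonic, h=-26: θ=307.8° here. β=5.2, B=57.4. -26/2·(1 − cos(π·0.0906)) = -0.5230 → s = 63.4770

63.4770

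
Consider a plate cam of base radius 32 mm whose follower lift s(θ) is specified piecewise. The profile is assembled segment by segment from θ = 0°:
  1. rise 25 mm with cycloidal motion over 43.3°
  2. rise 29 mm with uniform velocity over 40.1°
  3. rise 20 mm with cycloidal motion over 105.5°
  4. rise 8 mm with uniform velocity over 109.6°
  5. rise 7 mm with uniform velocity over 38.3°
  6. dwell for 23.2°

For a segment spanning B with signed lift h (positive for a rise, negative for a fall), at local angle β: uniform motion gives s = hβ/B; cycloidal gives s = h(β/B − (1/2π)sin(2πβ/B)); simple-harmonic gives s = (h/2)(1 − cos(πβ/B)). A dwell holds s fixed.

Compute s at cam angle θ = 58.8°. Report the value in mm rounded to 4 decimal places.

seg 1 [0°–43.3°] cycloidal, h=25: full span → s += 25 → s = 25.0000
seg 2 [43.3°–83.4°] uniform, h=29: θ=58.8° here. β=15.5, B=40.1. 29·15.5/40.1 = 11.2095 → s = 36.2095

36.2095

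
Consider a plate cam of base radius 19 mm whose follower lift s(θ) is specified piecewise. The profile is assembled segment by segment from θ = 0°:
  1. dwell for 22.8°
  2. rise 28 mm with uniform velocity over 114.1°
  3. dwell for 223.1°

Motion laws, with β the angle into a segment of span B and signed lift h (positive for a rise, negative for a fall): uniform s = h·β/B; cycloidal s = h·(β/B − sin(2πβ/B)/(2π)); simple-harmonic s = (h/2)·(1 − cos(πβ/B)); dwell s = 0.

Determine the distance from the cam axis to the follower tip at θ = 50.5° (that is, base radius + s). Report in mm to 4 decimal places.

seg 1 [0°–22.8°] dwell: s stays 0.0000
seg 2 [22.8°–136.9°] uniform, h=28: θ=50.5° here. β=27.7, B=114.1. 28·27.7/114.1 = 6.7975 → s = 6.7975
radial distance = base radius + s = 19 + 6.7975 = 25.7975

25.7975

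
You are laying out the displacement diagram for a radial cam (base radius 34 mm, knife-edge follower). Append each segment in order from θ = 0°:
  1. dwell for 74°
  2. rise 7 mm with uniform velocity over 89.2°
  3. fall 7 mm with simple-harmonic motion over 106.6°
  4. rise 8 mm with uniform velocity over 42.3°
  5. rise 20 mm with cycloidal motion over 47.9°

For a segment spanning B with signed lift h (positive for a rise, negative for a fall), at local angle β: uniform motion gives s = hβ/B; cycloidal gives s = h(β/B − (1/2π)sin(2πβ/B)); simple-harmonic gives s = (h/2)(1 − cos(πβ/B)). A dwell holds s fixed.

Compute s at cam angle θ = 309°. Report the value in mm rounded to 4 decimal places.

seg 1 [0°–74°] dwell: s stays 0.0000
seg 2 [74°–163.2°] uniform, h=7: full span → s += 7 → s = 7.0000
seg 3 [163.2°–269.8°] simple-harmonic, h=-7: full span → s += -7 → s = 0.0000
seg 4 [269.8°–312.1°] uniform, h=8: θ=309° here. β=39.2, B=42.3. 8·39.2/42.3 = 7.4137 → s = 7.4137

7.4137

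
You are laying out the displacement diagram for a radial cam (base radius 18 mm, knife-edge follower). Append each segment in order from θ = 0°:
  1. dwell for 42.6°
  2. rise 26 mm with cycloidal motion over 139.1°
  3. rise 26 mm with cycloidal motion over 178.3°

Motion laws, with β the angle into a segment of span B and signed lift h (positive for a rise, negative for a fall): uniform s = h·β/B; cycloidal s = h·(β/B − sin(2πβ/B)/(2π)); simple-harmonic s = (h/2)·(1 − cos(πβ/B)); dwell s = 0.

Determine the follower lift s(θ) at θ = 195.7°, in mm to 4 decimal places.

seg 1 [0°–42.6°] dwell: s stays 0.0000
seg 2 [42.6°–181.7°] cycloidal, h=26: full span → s += 26 → s = 26.0000
seg 3 [181.7°–360°] cycloidal, h=26: θ=195.7° here. β=14, B=178.3. 26·(0.0785 − sin(2π·0.0785)/(2π)) = 0.0818 → s = 26.0818

26.0818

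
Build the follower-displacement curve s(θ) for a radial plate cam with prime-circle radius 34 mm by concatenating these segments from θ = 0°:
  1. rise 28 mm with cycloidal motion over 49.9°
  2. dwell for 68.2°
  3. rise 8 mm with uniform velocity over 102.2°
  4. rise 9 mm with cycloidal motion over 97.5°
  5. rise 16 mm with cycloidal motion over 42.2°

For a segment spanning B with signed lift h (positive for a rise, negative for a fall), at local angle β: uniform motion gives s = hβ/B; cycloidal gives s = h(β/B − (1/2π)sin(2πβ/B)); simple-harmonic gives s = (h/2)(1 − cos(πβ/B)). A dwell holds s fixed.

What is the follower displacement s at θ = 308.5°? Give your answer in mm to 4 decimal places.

seg 1 [0°–49.9°] cycloidal, h=28: full span → s += 28 → s = 28.0000
seg 2 [49.9°–118.1°] dwell: s stays 28.0000
seg 3 [118.1°–220.3°] uniform, h=8: full span → s += 8 → s = 36.0000
seg 4 [220.3°–317.8°] cycloidal, h=9: θ=308.5° here. β=88.2, B=97.5. 9·(0.9046 − sin(2π·0.9046)/(2π)) = 8.9495 → s = 44.9495

44.9495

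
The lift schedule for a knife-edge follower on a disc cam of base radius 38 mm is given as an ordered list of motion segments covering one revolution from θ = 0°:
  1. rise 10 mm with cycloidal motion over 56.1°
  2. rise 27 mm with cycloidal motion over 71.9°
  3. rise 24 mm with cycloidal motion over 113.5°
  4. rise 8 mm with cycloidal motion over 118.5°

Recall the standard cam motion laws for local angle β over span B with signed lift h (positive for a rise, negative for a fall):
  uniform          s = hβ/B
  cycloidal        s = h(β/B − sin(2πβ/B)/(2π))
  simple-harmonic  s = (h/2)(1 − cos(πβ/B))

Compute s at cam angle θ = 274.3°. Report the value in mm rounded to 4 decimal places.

seg 1 [0°–56.1°] cycloidal, h=10: full span → s += 10 → s = 10.0000
seg 2 [56.1°–128°] cycloidal, h=27: full span → s += 27 → s = 37.0000
seg 3 [128°–241.5°] cycloidal, h=24: full span → s += 24 → s = 61.0000
seg 4 [241.5°–360°] cycloidal, h=8: θ=274.3° here. β=32.8, B=118.5. 8·(0.2768 − sin(2π·0.2768)/(2π)) = 0.9591 → s = 61.9591

61.9591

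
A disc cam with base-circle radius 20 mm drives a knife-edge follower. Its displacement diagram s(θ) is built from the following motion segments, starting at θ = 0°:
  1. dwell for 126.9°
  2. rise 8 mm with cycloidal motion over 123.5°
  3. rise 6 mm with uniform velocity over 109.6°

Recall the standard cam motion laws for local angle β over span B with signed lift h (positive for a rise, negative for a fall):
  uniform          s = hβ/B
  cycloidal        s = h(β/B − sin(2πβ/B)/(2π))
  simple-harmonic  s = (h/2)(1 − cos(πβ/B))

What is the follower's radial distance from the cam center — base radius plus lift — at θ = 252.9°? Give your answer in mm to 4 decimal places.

seg 1 [0°–126.9°] dwell: s stays 0.0000
seg 2 [126.9°–250.4°] cycloidal, h=8: full span → s += 8 → s = 8.0000
seg 3 [250.4°–360°] uniform, h=6: θ=252.9° here. β=2.5, B=109.6. 6·2.5/109.6 = 0.1369 → s = 8.1369
radial distance = base radius + s = 20 + 8.1369 = 28.1369

28.1369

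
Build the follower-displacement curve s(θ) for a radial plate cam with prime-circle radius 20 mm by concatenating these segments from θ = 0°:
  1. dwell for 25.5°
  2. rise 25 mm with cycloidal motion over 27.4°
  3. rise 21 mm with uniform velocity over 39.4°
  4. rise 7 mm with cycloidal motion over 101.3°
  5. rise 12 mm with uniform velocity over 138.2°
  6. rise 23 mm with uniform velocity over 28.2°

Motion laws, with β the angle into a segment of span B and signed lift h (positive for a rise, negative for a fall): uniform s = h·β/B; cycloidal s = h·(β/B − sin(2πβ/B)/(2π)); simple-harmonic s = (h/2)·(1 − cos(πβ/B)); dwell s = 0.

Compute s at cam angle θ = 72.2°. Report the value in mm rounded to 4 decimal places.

seg 1 [0°–25.5°] dwell: s stays 0.0000
seg 2 [25.5°–52.9°] cycloidal, h=25: full span → s += 25 → s = 25.0000
seg 3 [52.9°–92.3°] uniform, h=21: θ=72.2° here. β=19.3, B=39.4. 21·19.3/39.4 = 10.2868 → s = 35.2868

35.2868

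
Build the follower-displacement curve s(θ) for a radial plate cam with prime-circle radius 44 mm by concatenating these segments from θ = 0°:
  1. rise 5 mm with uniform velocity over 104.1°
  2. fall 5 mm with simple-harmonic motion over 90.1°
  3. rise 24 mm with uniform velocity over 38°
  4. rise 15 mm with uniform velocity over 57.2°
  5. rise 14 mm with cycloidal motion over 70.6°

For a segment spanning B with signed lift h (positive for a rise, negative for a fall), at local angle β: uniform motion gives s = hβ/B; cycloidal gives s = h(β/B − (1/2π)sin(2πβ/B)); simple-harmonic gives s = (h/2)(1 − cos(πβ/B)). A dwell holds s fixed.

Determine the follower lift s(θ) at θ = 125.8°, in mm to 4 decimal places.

seg 1 [0°–104.1°] uniform, h=5: full span → s += 5 → s = 5.0000
seg 2 [104.1°–194.2°] simple-harmonic, h=-5: θ=125.8° here. β=21.7, B=90.1. -5/2·(1 − cos(π·0.2408)) = -0.6821 → s = 4.3179

4.3179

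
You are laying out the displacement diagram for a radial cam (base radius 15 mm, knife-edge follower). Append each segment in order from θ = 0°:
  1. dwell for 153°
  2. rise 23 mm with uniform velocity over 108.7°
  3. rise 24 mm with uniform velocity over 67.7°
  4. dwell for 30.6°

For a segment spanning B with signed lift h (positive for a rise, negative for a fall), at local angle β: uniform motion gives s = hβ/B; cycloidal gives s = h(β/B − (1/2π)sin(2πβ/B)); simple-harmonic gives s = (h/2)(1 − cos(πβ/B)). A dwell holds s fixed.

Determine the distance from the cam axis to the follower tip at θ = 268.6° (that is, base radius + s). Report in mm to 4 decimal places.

seg 1 [0°–153°] dwell: s stays 0.0000
seg 2 [153°–261.7°] uniform, h=23: full span → s += 23 → s = 23.0000
seg 3 [261.7°–329.4°] uniform, h=24: θ=268.6° here. β=6.9, B=67.7. 24·6.9/67.7 = 2.4461 → s = 25.4461
radial distance = base radius + s = 15 + 25.4461 = 40.4461

40.4461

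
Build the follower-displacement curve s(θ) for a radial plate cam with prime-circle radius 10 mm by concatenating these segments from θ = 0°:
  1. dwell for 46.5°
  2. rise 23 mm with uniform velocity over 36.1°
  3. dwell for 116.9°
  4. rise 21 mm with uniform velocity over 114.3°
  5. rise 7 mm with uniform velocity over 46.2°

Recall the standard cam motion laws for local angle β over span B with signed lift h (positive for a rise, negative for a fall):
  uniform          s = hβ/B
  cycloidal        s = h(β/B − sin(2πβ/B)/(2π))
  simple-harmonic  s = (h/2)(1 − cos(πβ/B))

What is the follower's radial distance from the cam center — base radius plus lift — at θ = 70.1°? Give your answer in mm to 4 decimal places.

seg 1 [0°–46.5°] dwell: s stays 0.0000
seg 2 [46.5°–82.6°] uniform, h=23: θ=70.1° here. β=23.6, B=36.1. 23·23.6/36.1 = 15.0360 → s = 15.0360
radial distance = base radius + s = 10 + 15.0360 = 25.0360

25.0360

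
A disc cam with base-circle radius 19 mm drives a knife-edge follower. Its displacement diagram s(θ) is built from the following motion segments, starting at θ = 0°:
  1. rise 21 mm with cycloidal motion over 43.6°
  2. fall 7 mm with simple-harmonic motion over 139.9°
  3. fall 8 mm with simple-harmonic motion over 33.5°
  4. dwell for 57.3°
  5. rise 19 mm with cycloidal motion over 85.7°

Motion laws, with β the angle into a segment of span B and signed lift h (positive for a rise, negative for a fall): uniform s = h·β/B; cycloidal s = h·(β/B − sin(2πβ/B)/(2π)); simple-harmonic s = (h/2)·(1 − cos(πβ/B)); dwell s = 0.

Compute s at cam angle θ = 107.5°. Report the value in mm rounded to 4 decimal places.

seg 1 [0°–43.6°] cycloidal, h=21: full span → s += 21 → s = 21.0000
seg 2 [43.6°–183.5°] simple-harmonic, h=-7: θ=107.5° here. β=63.9, B=139.9. -7/2·(1 − cos(π·0.4568)) = -3.0260 → s = 17.9740

17.9740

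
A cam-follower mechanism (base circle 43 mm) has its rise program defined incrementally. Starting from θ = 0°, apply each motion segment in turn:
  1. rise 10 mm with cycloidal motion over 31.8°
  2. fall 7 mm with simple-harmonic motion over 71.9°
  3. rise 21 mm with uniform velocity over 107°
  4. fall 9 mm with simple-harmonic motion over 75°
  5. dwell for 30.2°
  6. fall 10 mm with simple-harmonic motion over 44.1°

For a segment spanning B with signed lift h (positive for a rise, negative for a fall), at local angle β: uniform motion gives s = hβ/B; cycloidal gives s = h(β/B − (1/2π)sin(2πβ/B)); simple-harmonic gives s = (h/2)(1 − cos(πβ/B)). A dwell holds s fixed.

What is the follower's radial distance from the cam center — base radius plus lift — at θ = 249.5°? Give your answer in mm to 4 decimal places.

seg 1 [0°–31.8°] cycloidal, h=10: full span → s += 10 → s = 10.0000
seg 2 [31.8°–103.7°] simple-harmonic, h=-7: full span → s += -7 → s = 3.0000
seg 3 [103.7°–210.7°] uniform, h=21: full span → s += 21 → s = 24.0000
seg 4 [210.7°–285.7°] simple-harmonic, h=-9: θ=249.5° here. β=38.8, B=75. -9/2·(1 − cos(π·0.5173)) = -4.7449 → s = 19.2551
radial distance = base radius + s = 43 + 19.2551 = 62.2551

62.2551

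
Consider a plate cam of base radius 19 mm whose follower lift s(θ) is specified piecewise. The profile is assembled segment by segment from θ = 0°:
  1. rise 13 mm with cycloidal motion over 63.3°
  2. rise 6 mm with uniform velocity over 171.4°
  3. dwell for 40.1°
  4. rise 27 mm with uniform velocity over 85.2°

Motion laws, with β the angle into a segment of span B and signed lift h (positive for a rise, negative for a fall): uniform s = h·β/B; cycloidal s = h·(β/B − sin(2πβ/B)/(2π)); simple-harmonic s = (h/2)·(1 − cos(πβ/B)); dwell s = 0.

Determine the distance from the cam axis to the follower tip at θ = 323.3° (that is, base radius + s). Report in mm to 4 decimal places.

seg 1 [0°–63.3°] cycloidal, h=13: full span → s += 13 → s = 13.0000
seg 2 [63.3°–234.7°] uniform, h=6: full span → s += 6 → s = 19.0000
seg 3 [234.7°–274.8°] dwell: s stays 19.0000
seg 4 [274.8°–360°] uniform, h=27: θ=323.3° here. β=48.5, B=85.2. 27·48.5/85.2 = 15.3697 → s = 34.3697
radial distance = base radius + s = 19 + 34.3697 = 53.3697

53.3697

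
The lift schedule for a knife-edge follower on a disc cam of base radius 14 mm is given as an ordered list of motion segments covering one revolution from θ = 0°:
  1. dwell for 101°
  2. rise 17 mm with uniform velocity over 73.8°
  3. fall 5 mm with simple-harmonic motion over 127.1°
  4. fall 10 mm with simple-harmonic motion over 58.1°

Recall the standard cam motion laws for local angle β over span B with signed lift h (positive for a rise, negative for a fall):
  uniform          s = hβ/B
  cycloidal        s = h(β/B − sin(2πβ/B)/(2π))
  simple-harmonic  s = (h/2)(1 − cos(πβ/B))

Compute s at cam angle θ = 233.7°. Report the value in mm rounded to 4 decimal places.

seg 1 [0°–101°] dwell: s stays 0.0000
seg 2 [101°–174.8°] uniform, h=17: full span → s += 17 → s = 17.0000
seg 3 [174.8°–301.9°] simple-harmonic, h=-5: θ=233.7° here. β=58.9, B=127.1. -5/2·(1 − cos(π·0.4634)) = -2.2133 → s = 14.7867

14.7867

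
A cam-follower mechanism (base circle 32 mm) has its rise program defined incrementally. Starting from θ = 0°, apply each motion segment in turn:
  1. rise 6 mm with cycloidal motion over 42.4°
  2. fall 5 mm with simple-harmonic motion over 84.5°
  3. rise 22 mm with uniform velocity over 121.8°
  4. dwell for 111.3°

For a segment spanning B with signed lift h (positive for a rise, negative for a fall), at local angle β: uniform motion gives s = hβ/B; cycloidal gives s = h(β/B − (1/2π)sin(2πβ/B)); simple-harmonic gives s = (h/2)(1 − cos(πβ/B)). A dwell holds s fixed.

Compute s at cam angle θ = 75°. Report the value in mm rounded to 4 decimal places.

seg 1 [0°–42.4°] cycloidal, h=6: full span → s += 6 → s = 6.0000
seg 2 [42.4°–126.9°] simple-harmonic, h=-5: θ=75° here. β=32.6, B=84.5. -5/2·(1 − cos(π·0.3858)) = -1.6222 → s = 4.3778

4.3778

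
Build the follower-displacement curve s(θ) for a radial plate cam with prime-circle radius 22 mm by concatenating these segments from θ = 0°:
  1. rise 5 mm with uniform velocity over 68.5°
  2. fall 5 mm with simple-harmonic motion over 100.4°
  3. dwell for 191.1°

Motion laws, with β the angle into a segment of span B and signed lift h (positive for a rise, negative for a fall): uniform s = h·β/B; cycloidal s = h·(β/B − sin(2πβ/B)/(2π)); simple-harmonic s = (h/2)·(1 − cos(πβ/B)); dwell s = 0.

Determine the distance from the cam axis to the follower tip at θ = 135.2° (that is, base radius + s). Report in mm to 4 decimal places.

seg 1 [0°–68.5°] uniform, h=5: full span → s += 5 → s = 5.0000
seg 2 [68.5°–168.9°] simple-harmonic, h=-5: θ=135.2° here. β=66.7, B=100.4. -5/2·(1 − cos(π·0.6643)) = -3.7342 → s = 1.2658
radial distance = base radius + s = 22 + 1.2658 = 23.2658

23.2658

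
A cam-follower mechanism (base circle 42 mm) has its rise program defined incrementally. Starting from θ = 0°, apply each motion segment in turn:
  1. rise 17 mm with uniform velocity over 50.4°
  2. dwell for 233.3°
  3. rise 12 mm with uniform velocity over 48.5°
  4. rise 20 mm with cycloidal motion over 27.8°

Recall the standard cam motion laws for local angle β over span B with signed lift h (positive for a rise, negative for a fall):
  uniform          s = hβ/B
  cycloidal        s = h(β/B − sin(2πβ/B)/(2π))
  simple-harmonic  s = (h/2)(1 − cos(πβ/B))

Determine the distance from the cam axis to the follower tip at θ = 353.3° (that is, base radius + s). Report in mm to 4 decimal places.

seg 1 [0°–50.4°] uniform, h=17: full span → s += 17 → s = 17.0000
seg 2 [50.4°–283.7°] dwell: s stays 17.0000
seg 3 [283.7°–332.2°] uniform, h=12: full span → s += 12 → s = 29.0000
seg 4 [332.2°–360°] cycloidal, h=20: θ=353.3° here. β=21.1, B=27.8. 20·(0.7590 − sin(2π·0.7590)/(2π)) = 18.3579 → s = 47.3579
radial distance = base radius + s = 42 + 47.3579 = 89.3579

89.3579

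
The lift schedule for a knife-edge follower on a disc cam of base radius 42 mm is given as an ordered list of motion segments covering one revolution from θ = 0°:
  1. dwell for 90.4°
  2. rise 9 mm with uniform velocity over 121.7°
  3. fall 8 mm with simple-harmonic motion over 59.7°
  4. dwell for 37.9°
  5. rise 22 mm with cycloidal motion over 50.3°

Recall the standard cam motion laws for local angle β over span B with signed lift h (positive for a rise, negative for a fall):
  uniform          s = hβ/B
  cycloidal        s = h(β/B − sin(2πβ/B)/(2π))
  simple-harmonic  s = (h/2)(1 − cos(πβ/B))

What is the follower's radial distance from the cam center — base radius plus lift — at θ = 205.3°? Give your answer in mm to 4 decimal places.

seg 1 [0°–90.4°] dwell: s stays 0.0000
seg 2 [90.4°–212.1°] uniform, h=9: θ=205.3° here. β=114.9, B=121.7. 9·114.9/121.7 = 8.4971 → s = 8.4971
radial distance = base radius + s = 42 + 8.4971 = 50.4971

50.4971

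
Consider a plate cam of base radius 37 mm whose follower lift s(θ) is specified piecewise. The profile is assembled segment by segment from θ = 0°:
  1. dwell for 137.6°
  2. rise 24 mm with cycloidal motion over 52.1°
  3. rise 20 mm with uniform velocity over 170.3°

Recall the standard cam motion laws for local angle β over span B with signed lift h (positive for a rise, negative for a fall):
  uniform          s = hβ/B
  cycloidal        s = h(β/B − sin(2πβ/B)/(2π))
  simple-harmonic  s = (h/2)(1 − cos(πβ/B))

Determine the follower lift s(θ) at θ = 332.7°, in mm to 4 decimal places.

seg 1 [0°–137.6°] dwell: s stays 0.0000
seg 2 [137.6°–189.7°] cycloidal, h=24: full span → s += 24 → s = 24.0000
seg 3 [189.7°–360°] uniform, h=20: θ=332.7° here. β=143, B=170.3. 20·143/170.3 = 16.7939 → s = 40.7939

40.7939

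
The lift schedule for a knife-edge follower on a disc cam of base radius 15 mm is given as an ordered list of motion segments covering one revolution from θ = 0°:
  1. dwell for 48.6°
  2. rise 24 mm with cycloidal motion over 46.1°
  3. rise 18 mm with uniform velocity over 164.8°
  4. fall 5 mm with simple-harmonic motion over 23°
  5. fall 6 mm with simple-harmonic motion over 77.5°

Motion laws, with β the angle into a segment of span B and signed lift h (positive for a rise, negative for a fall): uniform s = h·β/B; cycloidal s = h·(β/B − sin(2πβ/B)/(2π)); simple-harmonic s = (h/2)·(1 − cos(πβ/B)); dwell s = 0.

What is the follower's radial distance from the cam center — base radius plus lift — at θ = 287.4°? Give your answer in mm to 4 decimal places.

seg 1 [0°–48.6°] dwell: s stays 0.0000
seg 2 [48.6°–94.7°] cycloidal, h=24: full span → s += 24 → s = 24.0000
seg 3 [94.7°–259.5°] uniform, h=18: full span → s += 18 → s = 42.0000
seg 4 [259.5°–282.5°] simple-harmonic, h=-5: full span → s += -5 → s = 37.0000
seg 5 [282.5°–360°] simple-harmonic, h=-6: θ=287.4° here. β=4.9, B=77.5. -6/2·(1 − cos(π·0.0632)) = -0.0590 → s = 36.9410
radial distance = base radius + s = 15 + 36.9410 = 51.9410

51.9410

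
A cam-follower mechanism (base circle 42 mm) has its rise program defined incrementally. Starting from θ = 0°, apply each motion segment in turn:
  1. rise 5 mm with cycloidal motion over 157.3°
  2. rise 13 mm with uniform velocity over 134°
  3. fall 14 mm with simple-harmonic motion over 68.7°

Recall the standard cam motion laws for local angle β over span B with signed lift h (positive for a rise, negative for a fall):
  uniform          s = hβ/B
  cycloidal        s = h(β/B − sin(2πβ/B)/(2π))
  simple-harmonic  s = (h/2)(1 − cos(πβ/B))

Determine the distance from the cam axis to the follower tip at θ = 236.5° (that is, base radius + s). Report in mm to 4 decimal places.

seg 1 [0°–157.3°] cycloidal, h=5: full span → s += 5 → s = 5.0000
seg 2 [157.3°–291.3°] uniform, h=13: θ=236.5° here. β=79.2, B=134. 13·79.2/134 = 7.6836 → s = 12.6836
radial distance = base radius + s = 42 + 12.6836 = 54.6836

54.6836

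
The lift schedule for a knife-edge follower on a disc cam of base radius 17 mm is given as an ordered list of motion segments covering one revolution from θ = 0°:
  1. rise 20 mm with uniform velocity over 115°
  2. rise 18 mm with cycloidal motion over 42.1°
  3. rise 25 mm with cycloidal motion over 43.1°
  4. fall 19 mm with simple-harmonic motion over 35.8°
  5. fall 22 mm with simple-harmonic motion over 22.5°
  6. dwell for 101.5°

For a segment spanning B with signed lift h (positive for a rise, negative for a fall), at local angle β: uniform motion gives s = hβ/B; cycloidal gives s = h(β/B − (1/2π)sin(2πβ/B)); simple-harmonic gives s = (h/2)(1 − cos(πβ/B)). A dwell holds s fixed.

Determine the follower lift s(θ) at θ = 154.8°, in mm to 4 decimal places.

seg 1 [0°–115°] uniform, h=20: full span → s += 20 → s = 20.0000
seg 2 [115°–157.1°] cycloidal, h=18: θ=154.8° here. β=39.8, B=42.1. 18·(0.9454 − sin(2π·0.9454)/(2π)) = 17.9808 → s = 37.9808

37.9808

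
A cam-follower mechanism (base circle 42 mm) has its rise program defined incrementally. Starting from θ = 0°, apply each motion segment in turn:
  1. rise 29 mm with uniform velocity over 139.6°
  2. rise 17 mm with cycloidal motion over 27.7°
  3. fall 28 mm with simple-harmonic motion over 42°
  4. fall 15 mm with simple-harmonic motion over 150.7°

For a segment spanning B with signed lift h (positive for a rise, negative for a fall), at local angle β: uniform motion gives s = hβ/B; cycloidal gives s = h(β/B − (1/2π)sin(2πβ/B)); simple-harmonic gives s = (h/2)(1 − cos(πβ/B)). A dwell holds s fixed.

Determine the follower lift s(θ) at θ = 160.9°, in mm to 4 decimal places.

seg 1 [0°–139.6°] uniform, h=29: full span → s += 29 → s = 29.0000
seg 2 [139.6°–167.3°] cycloidal, h=17: θ=160.9° here. β=21.3, B=27.7. 17·(0.7690 − sin(2π·0.7690)/(2π)) = 15.7587 → s = 44.7587

44.7587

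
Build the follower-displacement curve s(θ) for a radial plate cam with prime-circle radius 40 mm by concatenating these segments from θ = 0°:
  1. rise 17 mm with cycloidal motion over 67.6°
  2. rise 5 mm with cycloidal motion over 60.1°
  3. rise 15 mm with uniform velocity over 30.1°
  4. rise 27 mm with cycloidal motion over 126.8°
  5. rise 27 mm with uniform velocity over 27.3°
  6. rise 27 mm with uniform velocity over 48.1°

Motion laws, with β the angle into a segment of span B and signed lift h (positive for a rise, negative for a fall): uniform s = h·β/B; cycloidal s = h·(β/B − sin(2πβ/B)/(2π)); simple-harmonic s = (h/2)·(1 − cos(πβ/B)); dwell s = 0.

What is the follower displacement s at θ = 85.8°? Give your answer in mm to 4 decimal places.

seg 1 [0°–67.6°] cycloidal, h=17: full span → s += 17 → s = 17.0000
seg 2 [67.6°–127.7°] cycloidal, h=5: θ=85.8° here. β=18.2, B=60.1. 5·(0.3028 − sin(2π·0.3028)/(2π)) = 0.7618 → s = 17.7618

17.7618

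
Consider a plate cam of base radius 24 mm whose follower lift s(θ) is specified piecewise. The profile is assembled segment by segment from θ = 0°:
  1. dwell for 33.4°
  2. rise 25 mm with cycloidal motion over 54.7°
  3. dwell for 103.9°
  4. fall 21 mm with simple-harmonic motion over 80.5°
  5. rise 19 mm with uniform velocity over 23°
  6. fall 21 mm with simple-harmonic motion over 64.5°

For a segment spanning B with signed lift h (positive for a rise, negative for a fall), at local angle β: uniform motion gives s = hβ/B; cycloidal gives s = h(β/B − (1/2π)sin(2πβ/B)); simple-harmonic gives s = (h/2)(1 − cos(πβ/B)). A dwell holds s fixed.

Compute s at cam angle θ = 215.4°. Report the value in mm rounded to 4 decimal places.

seg 1 [0°–33.4°] dwell: s stays 0.0000
seg 2 [33.4°–88.1°] cycloidal, h=25: full span → s += 25 → s = 25.0000
seg 3 [88.1°–192°] dwell: s stays 25.0000
seg 4 [192°–272.5°] simple-harmonic, h=-21: θ=215.4° here. β=23.4, B=80.5. -21/2·(1 − cos(π·0.2907)) = -4.0823 → s = 20.9177

20.9177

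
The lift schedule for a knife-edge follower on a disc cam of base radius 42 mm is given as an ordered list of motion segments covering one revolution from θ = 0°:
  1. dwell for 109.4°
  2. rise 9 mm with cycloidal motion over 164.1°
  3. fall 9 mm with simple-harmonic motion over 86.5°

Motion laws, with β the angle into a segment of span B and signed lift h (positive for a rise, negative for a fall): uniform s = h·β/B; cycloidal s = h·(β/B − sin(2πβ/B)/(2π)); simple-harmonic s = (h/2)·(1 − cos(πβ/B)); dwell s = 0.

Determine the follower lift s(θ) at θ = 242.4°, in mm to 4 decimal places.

seg 1 [0°–109.4°] dwell: s stays 0.0000
seg 2 [109.4°–273.5°] cycloidal, h=9: θ=242.4° here. β=133, B=164.1. 9·(0.8105 − sin(2π·0.8105)/(2π)) = 8.6245 → s = 8.6245

8.6245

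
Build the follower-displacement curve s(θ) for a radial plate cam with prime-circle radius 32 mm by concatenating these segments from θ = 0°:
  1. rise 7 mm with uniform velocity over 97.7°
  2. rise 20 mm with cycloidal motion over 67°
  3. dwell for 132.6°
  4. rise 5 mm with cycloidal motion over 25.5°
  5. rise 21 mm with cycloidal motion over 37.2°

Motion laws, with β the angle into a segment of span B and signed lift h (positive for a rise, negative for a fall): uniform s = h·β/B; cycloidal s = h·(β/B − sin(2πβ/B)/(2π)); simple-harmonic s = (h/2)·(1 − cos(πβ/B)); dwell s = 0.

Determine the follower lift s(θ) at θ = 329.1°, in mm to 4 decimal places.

seg 1 [0°–97.7°] uniform, h=7: full span → s += 7 → s = 7.0000
seg 2 [97.7°–164.7°] cycloidal, h=20: full span → s += 20 → s = 27.0000
seg 3 [164.7°–297.3°] dwell: s stays 27.0000
seg 4 [297.3°–322.8°] cycloidal, h=5: full span → s += 5 → s = 32.0000
seg 5 [322.8°–360°] cycloidal, h=21: θ=329.1° here. β=6.3, B=37.2. 21·(0.1694 − sin(2π·0.1694)/(2π)) = 0.6342 → s = 32.6342

32.6342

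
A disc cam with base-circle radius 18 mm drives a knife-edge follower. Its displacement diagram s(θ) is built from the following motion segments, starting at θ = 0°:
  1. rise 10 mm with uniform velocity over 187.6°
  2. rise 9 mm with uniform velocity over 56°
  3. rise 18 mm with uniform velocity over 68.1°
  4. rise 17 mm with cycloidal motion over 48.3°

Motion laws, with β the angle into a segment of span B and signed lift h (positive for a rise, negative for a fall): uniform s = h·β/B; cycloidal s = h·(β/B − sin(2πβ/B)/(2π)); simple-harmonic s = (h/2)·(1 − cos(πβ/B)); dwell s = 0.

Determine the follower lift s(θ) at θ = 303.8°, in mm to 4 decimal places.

seg 1 [0°–187.6°] uniform, h=10: full span → s += 10 → s = 10.0000
seg 2 [187.6°–243.6°] uniform, h=9: full span → s += 9 → s = 19.0000
seg 3 [243.6°–311.7°] uniform, h=18: θ=303.8° here. β=60.2, B=68.1. 18·60.2/68.1 = 15.9119 → s = 34.9119

34.9119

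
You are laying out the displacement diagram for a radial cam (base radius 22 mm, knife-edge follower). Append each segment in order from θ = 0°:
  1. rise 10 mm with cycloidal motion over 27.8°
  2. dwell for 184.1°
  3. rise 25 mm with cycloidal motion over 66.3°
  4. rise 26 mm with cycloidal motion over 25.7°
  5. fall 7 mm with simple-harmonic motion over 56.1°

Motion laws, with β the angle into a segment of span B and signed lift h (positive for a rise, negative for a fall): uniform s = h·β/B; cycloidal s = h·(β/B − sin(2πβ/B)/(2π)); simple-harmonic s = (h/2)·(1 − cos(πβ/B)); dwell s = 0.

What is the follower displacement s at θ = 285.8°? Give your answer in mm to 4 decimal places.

seg 1 [0°–27.8°] cycloidal, h=10: full span → s += 10 → s = 10.0000
seg 2 [27.8°–211.9°] dwell: s stays 10.0000
seg 3 [211.9°–278.2°] cycloidal, h=25: full span → s += 25 → s = 35.0000
seg 4 [278.2°–303.9°] cycloidal, h=26: θ=285.8° here. β=7.6, B=25.7. 26·(0.2957 − sin(2π·0.2957)/(2π)) = 3.7203 → s = 38.7203

38.7203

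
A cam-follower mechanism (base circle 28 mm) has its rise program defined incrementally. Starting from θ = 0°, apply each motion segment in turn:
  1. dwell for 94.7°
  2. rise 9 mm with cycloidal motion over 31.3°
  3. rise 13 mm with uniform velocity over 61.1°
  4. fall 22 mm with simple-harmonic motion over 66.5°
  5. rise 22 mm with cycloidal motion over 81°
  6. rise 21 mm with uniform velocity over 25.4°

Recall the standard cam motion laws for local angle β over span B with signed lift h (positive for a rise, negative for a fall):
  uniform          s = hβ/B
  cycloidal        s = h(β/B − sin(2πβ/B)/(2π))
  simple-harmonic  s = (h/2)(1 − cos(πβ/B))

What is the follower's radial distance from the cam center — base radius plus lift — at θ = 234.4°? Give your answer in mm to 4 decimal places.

seg 1 [0°–94.7°] dwell: s stays 0.0000
seg 2 [94.7°–126°] cycloidal, h=9: full span → s += 9 → s = 9.0000
seg 3 [126°–187.1°] uniform, h=13: full span → s += 13 → s = 22.0000
seg 4 [187.1°–253.6°] simple-harmonic, h=-22: θ=234.4° here. β=47.3, B=66.5. -22/2·(1 − cos(π·0.7113)) = -17.7768 → s = 4.2232
radial distance = base radius + s = 28 + 4.2232 = 32.2232

32.2232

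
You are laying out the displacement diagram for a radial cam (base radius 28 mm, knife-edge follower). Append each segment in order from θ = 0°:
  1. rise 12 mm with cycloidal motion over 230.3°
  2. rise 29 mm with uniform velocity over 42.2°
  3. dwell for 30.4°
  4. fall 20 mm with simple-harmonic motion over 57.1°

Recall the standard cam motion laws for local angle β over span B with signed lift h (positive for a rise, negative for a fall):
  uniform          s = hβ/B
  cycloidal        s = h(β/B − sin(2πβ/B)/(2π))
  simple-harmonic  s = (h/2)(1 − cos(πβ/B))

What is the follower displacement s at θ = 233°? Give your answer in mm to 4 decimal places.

seg 1 [0°–230.3°] cycloidal, h=12: full span → s += 12 → s = 12.0000
seg 2 [230.3°–272.5°] uniform, h=29: θ=233° here. β=2.7, B=42.2. 29·2.7/42.2 = 1.8555 → s = 13.8555

13.8555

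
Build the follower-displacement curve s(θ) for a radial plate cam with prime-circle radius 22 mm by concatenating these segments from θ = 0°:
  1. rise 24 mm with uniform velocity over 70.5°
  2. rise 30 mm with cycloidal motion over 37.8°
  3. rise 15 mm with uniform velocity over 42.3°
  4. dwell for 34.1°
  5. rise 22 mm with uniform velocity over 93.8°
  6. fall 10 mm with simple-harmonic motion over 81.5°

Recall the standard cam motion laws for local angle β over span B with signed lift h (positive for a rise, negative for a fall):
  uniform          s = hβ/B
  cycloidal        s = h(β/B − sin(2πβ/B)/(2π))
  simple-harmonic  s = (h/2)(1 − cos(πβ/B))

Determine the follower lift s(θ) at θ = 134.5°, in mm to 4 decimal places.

seg 1 [0°–70.5°] uniform, h=24: full span → s += 24 → s = 24.0000
seg 2 [70.5°–108.3°] cycloidal, h=30: full span → s += 30 → s = 54.0000
seg 3 [108.3°–150.6°] uniform, h=15: θ=134.5° here. β=26.2, B=42.3. 15·26.2/42.3 = 9.2908 → s = 63.2908

63.2908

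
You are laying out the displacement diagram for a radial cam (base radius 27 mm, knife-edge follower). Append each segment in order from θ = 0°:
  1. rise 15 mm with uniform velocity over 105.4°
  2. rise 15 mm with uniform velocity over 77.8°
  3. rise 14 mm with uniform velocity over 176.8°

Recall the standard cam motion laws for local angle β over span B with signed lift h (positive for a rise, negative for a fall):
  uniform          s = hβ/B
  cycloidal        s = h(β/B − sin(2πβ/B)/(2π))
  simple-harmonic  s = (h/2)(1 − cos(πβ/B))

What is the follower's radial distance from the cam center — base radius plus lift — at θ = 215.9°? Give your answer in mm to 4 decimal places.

seg 1 [0°–105.4°] uniform, h=15: full span → s += 15 → s = 15.0000
seg 2 [105.4°–183.2°] uniform, h=15: full span → s += 15 → s = 30.0000
seg 3 [183.2°–360°] uniform, h=14: θ=215.9° here. β=32.7, B=176.8. 14·32.7/176.8 = 2.5894 → s = 32.5894
radial distance = base radius + s = 27 + 32.5894 = 59.5894

59.5894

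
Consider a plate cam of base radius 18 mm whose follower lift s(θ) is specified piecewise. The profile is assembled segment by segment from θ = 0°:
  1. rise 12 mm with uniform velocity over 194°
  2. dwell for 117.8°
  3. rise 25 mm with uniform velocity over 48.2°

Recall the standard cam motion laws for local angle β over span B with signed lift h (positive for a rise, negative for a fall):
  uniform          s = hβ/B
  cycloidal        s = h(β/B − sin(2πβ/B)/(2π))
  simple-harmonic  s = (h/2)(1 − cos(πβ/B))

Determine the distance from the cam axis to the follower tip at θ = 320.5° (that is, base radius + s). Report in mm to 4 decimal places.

seg 1 [0°–194°] uniform, h=12: full span → s += 12 → s = 12.0000
seg 2 [194°–311.8°] dwell: s stays 12.0000
seg 3 [311.8°–360°] uniform, h=25: θ=320.5° here. β=8.7, B=48.2. 25·8.7/48.2 = 4.5124 → s = 16.5124
radial distance = base radius + s = 18 + 16.5124 = 34.5124

34.5124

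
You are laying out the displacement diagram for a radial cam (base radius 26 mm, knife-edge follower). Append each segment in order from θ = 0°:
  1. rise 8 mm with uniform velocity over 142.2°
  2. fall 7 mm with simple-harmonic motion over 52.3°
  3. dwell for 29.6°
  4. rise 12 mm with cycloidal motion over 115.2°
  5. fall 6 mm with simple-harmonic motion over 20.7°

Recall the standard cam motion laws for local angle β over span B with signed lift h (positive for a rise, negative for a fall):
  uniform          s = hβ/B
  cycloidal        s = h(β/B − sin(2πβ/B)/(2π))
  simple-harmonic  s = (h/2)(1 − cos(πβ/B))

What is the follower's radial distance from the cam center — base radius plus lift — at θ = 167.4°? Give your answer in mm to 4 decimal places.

seg 1 [0°–142.2°] uniform, h=8: full span → s += 8 → s = 8.0000
seg 2 [142.2°–194.5°] simple-harmonic, h=-7: θ=167.4° here. β=25.2, B=52.3. -7/2·(1 − cos(π·0.4818)) = -3.3004 → s = 4.6996
radial distance = base radius + s = 26 + 4.6996 = 30.6996

30.6996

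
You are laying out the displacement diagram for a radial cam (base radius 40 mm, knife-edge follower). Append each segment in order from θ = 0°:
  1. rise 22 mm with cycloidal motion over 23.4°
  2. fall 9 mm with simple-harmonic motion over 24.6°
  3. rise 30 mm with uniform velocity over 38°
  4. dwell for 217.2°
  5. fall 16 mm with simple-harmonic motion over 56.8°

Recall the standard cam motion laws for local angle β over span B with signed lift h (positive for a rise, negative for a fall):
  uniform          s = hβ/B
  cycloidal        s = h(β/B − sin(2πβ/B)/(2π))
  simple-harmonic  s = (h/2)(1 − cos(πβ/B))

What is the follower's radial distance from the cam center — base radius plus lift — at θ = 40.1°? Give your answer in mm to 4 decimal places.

seg 1 [0°–23.4°] cycloidal, h=22: full span → s += 22 → s = 22.0000
seg 2 [23.4°–48°] simple-harmonic, h=-9: θ=40.1° here. β=16.7, B=24.6. -9/2·(1 − cos(π·0.6789)) = -6.8976 → s = 15.1024
radial distance = base radius + s = 40 + 15.1024 = 55.1024

55.1024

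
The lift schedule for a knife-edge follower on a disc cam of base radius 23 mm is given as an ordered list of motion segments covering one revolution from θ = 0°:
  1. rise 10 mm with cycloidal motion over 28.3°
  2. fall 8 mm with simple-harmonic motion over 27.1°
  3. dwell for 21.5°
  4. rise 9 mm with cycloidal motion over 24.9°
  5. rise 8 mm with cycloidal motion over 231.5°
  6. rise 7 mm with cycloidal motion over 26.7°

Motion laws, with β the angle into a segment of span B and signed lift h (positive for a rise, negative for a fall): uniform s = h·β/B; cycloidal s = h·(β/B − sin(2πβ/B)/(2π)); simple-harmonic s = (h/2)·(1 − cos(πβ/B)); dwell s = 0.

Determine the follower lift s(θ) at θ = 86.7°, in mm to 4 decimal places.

seg 1 [0°–28.3°] cycloidal, h=10: full span → s += 10 → s = 10.0000
seg 2 [28.3°–55.4°] simple-harmonic, h=-8: full span → s += -8 → s = 2.0000
seg 3 [55.4°–76.9°] dwell: s stays 2.0000
seg 4 [76.9°–101.8°] cycloidal, h=9: θ=86.7° here. β=9.8, B=24.9. 9·(0.3936 − sin(2π·0.3936)/(2π)) = 2.6541 → s = 4.6541

4.6541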